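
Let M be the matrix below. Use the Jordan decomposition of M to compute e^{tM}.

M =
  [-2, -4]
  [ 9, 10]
e^{tM} =
  [-6*t*exp(4*t) + exp(4*t), -4*t*exp(4*t)]
  [9*t*exp(4*t), 6*t*exp(4*t) + exp(4*t)]

Strategy: write M = P · J · P⁻¹ where J is a Jordan canonical form, so e^{tM} = P · e^{tJ} · P⁻¹, and e^{tJ} can be computed block-by-block.

M has Jordan form
J =
  [4, 1]
  [0, 4]
(up to reordering of blocks).

Per-block formulas:
  For a 2×2 Jordan block J_2(4): exp(t · J_2(4)) = e^(4t)·(I + t·N), where N is the 2×2 nilpotent shift.

After assembling e^{tJ} and conjugating by P, we get:

e^{tM} =
  [-6*t*exp(4*t) + exp(4*t), -4*t*exp(4*t)]
  [9*t*exp(4*t), 6*t*exp(4*t) + exp(4*t)]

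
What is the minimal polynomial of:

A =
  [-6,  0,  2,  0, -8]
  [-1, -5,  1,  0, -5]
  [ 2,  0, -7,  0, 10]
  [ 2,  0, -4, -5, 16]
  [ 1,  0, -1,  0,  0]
x^3 + 13*x^2 + 56*x + 80

The characteristic polynomial is χ_A(x) = (x + 4)^2*(x + 5)^3, so the eigenvalues are known. The minimal polynomial is
  m_A(x) = Π_λ (x − λ)^{k_λ}
where k_λ is the size of the *largest* Jordan block for λ (equivalently, the smallest k with (A − λI)^k v = 0 for every generalised eigenvector v of λ).

  λ = -5: largest Jordan block has size 1, contributing (x + 5)
  λ = -4: largest Jordan block has size 2, contributing (x + 4)^2

So m_A(x) = (x + 4)^2*(x + 5) = x^3 + 13*x^2 + 56*x + 80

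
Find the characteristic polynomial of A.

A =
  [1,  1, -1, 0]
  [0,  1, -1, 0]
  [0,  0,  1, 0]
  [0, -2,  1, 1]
x^4 - 4*x^3 + 6*x^2 - 4*x + 1

Expanding det(x·I − A) (e.g. by cofactor expansion or by noting that A is similar to its Jordan form J, which has the same characteristic polynomial as A) gives
  χ_A(x) = x^4 - 4*x^3 + 6*x^2 - 4*x + 1
which factors as (x - 1)^4. The eigenvalues (with algebraic multiplicities) are λ = 1 with multiplicity 4.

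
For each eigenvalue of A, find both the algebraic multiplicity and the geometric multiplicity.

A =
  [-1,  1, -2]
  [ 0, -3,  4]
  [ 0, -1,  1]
λ = -1: alg = 3, geom = 2

Step 1 — factor the characteristic polynomial to read off the algebraic multiplicities:
  χ_A(x) = (x + 1)^3

Step 2 — compute geometric multiplicities via the rank-nullity identity g(λ) = n − rank(A − λI):
  rank(A − (-1)·I) = 1, so dim ker(A − (-1)·I) = n − 1 = 2

Summary:
  λ = -1: algebraic multiplicity = 3, geometric multiplicity = 2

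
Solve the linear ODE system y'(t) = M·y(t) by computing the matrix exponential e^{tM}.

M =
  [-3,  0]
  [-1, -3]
e^{tM} =
  [exp(-3*t), 0]
  [-t*exp(-3*t), exp(-3*t)]

Strategy: write M = P · J · P⁻¹ where J is a Jordan canonical form, so e^{tM} = P · e^{tJ} · P⁻¹, and e^{tJ} can be computed block-by-block.

M has Jordan form
J =
  [-3,  1]
  [ 0, -3]
(up to reordering of blocks).

Per-block formulas:
  For a 2×2 Jordan block J_2(-3): exp(t · J_2(-3)) = e^(-3t)·(I + t·N), where N is the 2×2 nilpotent shift.

After assembling e^{tJ} and conjugating by P, we get:

e^{tM} =
  [exp(-3*t), 0]
  [-t*exp(-3*t), exp(-3*t)]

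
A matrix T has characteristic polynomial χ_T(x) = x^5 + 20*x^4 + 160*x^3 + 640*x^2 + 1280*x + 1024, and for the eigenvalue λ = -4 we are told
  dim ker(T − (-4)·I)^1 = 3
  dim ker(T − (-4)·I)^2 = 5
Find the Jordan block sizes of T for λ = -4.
Block sizes for λ = -4: [2, 2, 1]

From the dimensions of kernels of powers, the number of Jordan blocks of size at least j is d_j − d_{j−1} where d_j = dim ker(N^j) (with d_0 = 0). Computing the differences gives [3, 2].
The number of blocks of size exactly k is (#blocks of size ≥ k) − (#blocks of size ≥ k + 1), so the partition is: 1 block(s) of size 1, 2 block(s) of size 2.
In nonincreasing order the block sizes are [2, 2, 1].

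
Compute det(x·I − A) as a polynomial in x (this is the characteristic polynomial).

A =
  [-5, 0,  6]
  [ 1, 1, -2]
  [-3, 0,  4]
x^3 - 3*x + 2

Expanding det(x·I − A) (e.g. by cofactor expansion or by noting that A is similar to its Jordan form J, which has the same characteristic polynomial as A) gives
  χ_A(x) = x^3 - 3*x + 2
which factors as (x - 1)^2*(x + 2). The eigenvalues (with algebraic multiplicities) are λ = -2 with multiplicity 1, λ = 1 with multiplicity 2.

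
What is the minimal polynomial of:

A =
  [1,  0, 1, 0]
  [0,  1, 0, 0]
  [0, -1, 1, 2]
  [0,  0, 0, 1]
x^3 - 3*x^2 + 3*x - 1

The characteristic polynomial is χ_A(x) = (x - 1)^4, so the eigenvalues are known. The minimal polynomial is
  m_A(x) = Π_λ (x − λ)^{k_λ}
where k_λ is the size of the *largest* Jordan block for λ (equivalently, the smallest k with (A − λI)^k v = 0 for every generalised eigenvector v of λ).

  λ = 1: largest Jordan block has size 3, contributing (x − 1)^3

So m_A(x) = (x - 1)^3 = x^3 - 3*x^2 + 3*x - 1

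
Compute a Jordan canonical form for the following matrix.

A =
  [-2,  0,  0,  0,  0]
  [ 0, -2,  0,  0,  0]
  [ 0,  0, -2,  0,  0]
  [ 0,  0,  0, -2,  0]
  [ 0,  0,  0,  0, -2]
J_1(-2) ⊕ J_1(-2) ⊕ J_1(-2) ⊕ J_1(-2) ⊕ J_1(-2)

The characteristic polynomial is
  det(x·I − A) = x^5 + 10*x^4 + 40*x^3 + 80*x^2 + 80*x + 32 = (x + 2)^5

Eigenvalues and multiplicities (the geometric multiplicity of λ is n − rank(A − λI), which equals the number of Jordan blocks for λ):
  λ = -2: algebraic multiplicity = 5, geometric multiplicity = 5

Determining the block sizes for each eigenvalue:
  λ = -2: gm = am = 5, so every block has size 1 → block sizes [1, 1, 1, 1, 1]

Assembling the blocks gives a Jordan form
J =
  [-2,  0,  0,  0,  0]
  [ 0, -2,  0,  0,  0]
  [ 0,  0, -2,  0,  0]
  [ 0,  0,  0, -2,  0]
  [ 0,  0,  0,  0, -2]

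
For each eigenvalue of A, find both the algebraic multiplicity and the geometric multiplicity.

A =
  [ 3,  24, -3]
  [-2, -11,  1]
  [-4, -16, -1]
λ = -3: alg = 3, geom = 2

Step 1 — factor the characteristic polynomial to read off the algebraic multiplicities:
  χ_A(x) = (x + 3)^3

Step 2 — compute geometric multiplicities via the rank-nullity identity g(λ) = n − rank(A − λI):
  rank(A − (-3)·I) = 1, so dim ker(A − (-3)·I) = n − 1 = 2

Summary:
  λ = -3: algebraic multiplicity = 3, geometric multiplicity = 2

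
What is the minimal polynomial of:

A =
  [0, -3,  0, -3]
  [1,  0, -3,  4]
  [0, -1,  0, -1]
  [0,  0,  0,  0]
x^3

The characteristic polynomial is χ_A(x) = x^4, so the eigenvalues are known. The minimal polynomial is
  m_A(x) = Π_λ (x − λ)^{k_λ}
where k_λ is the size of the *largest* Jordan block for λ (equivalently, the smallest k with (A − λI)^k v = 0 for every generalised eigenvector v of λ).

  λ = 0: largest Jordan block has size 3, contributing (x − 0)^3

So m_A(x) = x^3 = x^3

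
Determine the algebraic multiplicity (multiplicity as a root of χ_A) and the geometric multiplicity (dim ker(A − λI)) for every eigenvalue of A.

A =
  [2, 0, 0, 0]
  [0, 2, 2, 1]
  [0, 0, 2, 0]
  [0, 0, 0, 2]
λ = 2: alg = 4, geom = 3

Step 1 — factor the characteristic polynomial to read off the algebraic multiplicities:
  χ_A(x) = (x - 2)^4

Step 2 — compute geometric multiplicities via the rank-nullity identity g(λ) = n − rank(A − λI):
  rank(A − (2)·I) = 1, so dim ker(A − (2)·I) = n − 1 = 3

Summary:
  λ = 2: algebraic multiplicity = 4, geometric multiplicity = 3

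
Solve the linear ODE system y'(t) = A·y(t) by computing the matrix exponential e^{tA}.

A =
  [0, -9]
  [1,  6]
e^{tA} =
  [-3*t*exp(3*t) + exp(3*t), -9*t*exp(3*t)]
  [t*exp(3*t), 3*t*exp(3*t) + exp(3*t)]

Strategy: write A = P · J · P⁻¹ where J is a Jordan canonical form, so e^{tA} = P · e^{tJ} · P⁻¹, and e^{tJ} can be computed block-by-block.

A has Jordan form
J =
  [3, 1]
  [0, 3]
(up to reordering of blocks).

Per-block formulas:
  For a 2×2 Jordan block J_2(3): exp(t · J_2(3)) = e^(3t)·(I + t·N), where N is the 2×2 nilpotent shift.

After assembling e^{tJ} and conjugating by P, we get:

e^{tA} =
  [-3*t*exp(3*t) + exp(3*t), -9*t*exp(3*t)]
  [t*exp(3*t), 3*t*exp(3*t) + exp(3*t)]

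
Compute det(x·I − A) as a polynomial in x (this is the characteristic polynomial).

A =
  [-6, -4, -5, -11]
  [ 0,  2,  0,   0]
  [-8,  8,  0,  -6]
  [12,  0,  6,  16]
x^4 - 12*x^3 + 52*x^2 - 96*x + 64

Expanding det(x·I − A) (e.g. by cofactor expansion or by noting that A is similar to its Jordan form J, which has the same characteristic polynomial as A) gives
  χ_A(x) = x^4 - 12*x^3 + 52*x^2 - 96*x + 64
which factors as (x - 4)^2*(x - 2)^2. The eigenvalues (with algebraic multiplicities) are λ = 2 with multiplicity 2, λ = 4 with multiplicity 2.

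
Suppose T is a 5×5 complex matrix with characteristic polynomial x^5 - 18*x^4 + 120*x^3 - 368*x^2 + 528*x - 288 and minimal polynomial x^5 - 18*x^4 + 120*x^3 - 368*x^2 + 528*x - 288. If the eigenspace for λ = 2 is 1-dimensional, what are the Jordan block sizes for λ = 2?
Block sizes for λ = 2: [3]

Step 1 — from the characteristic polynomial, algebraic multiplicity of λ = 2 is 3. From dim ker(T − (2)·I) = 1, there are exactly 1 Jordan blocks for λ = 2.
Step 2 — from the minimal polynomial, the factor (x − 2)^3 tells us the largest block for λ = 2 has size 3.
Step 3 — with total size 3, 1 blocks, and largest block 3, the block sizes (in nonincreasing order) are [3].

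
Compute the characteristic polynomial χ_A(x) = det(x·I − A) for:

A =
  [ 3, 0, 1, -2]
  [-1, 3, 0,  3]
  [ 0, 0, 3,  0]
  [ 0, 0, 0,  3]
x^4 - 12*x^3 + 54*x^2 - 108*x + 81

Expanding det(x·I − A) (e.g. by cofactor expansion or by noting that A is similar to its Jordan form J, which has the same characteristic polynomial as A) gives
  χ_A(x) = x^4 - 12*x^3 + 54*x^2 - 108*x + 81
which factors as (x - 3)^4. The eigenvalues (with algebraic multiplicities) are λ = 3 with multiplicity 4.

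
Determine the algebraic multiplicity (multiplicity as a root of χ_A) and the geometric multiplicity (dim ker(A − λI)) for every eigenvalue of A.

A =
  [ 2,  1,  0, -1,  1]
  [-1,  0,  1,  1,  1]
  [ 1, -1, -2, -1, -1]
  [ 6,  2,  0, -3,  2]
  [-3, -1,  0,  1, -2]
λ = -1: alg = 5, geom = 3

Step 1 — factor the characteristic polynomial to read off the algebraic multiplicities:
  χ_A(x) = (x + 1)^5

Step 2 — compute geometric multiplicities via the rank-nullity identity g(λ) = n − rank(A − λI):
  rank(A − (-1)·I) = 2, so dim ker(A − (-1)·I) = n − 2 = 3

Summary:
  λ = -1: algebraic multiplicity = 5, geometric multiplicity = 3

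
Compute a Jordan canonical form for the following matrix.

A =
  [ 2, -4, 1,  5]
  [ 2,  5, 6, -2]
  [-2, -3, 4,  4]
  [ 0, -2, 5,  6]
J_3(4) ⊕ J_1(5)

The characteristic polynomial is
  det(x·I − A) = x^4 - 17*x^3 + 108*x^2 - 304*x + 320 = (x - 5)*(x - 4)^3

Eigenvalues and multiplicities (the geometric multiplicity of λ is n − rank(A − λI), which equals the number of Jordan blocks for λ):
  λ = 4: algebraic multiplicity = 3, geometric multiplicity = 1
  λ = 5: algebraic multiplicity = 1, geometric multiplicity = 1

Determining the block sizes for each eigenvalue:
  λ = 4: one block (gm = 1), so the single block has size am = 3 → block sizes [3]
  λ = 5: one block (gm = 1), so the single block has size am = 1 → block sizes [1]

Assembling the blocks gives a Jordan form
J =
  [4, 1, 0, 0]
  [0, 4, 1, 0]
  [0, 0, 4, 0]
  [0, 0, 0, 5]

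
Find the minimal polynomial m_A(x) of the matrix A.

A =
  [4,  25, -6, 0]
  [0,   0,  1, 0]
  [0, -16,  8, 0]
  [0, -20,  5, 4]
x^3 - 12*x^2 + 48*x - 64

The characteristic polynomial is χ_A(x) = (x - 4)^4, so the eigenvalues are known. The minimal polynomial is
  m_A(x) = Π_λ (x − λ)^{k_λ}
where k_λ is the size of the *largest* Jordan block for λ (equivalently, the smallest k with (A − λI)^k v = 0 for every generalised eigenvector v of λ).

  λ = 4: largest Jordan block has size 3, contributing (x − 4)^3

So m_A(x) = (x - 4)^3 = x^3 - 12*x^2 + 48*x - 64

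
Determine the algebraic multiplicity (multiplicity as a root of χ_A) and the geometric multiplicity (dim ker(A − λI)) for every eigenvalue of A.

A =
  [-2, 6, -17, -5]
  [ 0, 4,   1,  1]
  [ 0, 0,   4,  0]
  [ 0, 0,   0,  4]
λ = -2: alg = 1, geom = 1; λ = 4: alg = 3, geom = 2

Step 1 — factor the characteristic polynomial to read off the algebraic multiplicities:
  χ_A(x) = (x - 4)^3*(x + 2)

Step 2 — compute geometric multiplicities via the rank-nullity identity g(λ) = n − rank(A − λI):
  rank(A − (-2)·I) = 3, so dim ker(A − (-2)·I) = n − 3 = 1
  rank(A − (4)·I) = 2, so dim ker(A − (4)·I) = n − 2 = 2

Summary:
  λ = -2: algebraic multiplicity = 1, geometric multiplicity = 1
  λ = 4: algebraic multiplicity = 3, geometric multiplicity = 2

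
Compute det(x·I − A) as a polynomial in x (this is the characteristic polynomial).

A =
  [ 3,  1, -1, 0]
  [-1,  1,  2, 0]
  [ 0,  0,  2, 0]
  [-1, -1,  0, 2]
x^4 - 8*x^3 + 24*x^2 - 32*x + 16

Expanding det(x·I − A) (e.g. by cofactor expansion or by noting that A is similar to its Jordan form J, which has the same characteristic polynomial as A) gives
  χ_A(x) = x^4 - 8*x^3 + 24*x^2 - 32*x + 16
which factors as (x - 2)^4. The eigenvalues (with algebraic multiplicities) are λ = 2 with multiplicity 4.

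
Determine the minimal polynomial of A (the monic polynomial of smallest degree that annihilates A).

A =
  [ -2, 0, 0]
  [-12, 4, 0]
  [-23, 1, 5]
x^3 - 7*x^2 + 2*x + 40

The characteristic polynomial is χ_A(x) = (x - 5)*(x - 4)*(x + 2), so the eigenvalues are known. The minimal polynomial is
  m_A(x) = Π_λ (x − λ)^{k_λ}
where k_λ is the size of the *largest* Jordan block for λ (equivalently, the smallest k with (A − λI)^k v = 0 for every generalised eigenvector v of λ).

  λ = -2: largest Jordan block has size 1, contributing (x + 2)
  λ = 4: largest Jordan block has size 1, contributing (x − 4)
  λ = 5: largest Jordan block has size 1, contributing (x − 5)

So m_A(x) = (x - 5)*(x - 4)*(x + 2) = x^3 - 7*x^2 + 2*x + 40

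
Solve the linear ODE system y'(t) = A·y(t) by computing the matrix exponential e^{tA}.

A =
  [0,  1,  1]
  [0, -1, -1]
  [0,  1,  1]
e^{tA} =
  [1, t, t]
  [0, 1 - t, -t]
  [0, t, t + 1]

Strategy: write A = P · J · P⁻¹ where J is a Jordan canonical form, so e^{tA} = P · e^{tJ} · P⁻¹, and e^{tJ} can be computed block-by-block.

A has Jordan form
J =
  [0, 1, 0]
  [0, 0, 0]
  [0, 0, 0]
(up to reordering of blocks).

Per-block formulas:
  For a 1×1 block at λ = 0: exp(t · [0]) = [e^(0t)].
  For a 2×2 Jordan block J_2(0): exp(t · J_2(0)) = e^(0t)·(I + t·N), where N is the 2×2 nilpotent shift.

After assembling e^{tJ} and conjugating by P, we get:

e^{tA} =
  [1, t, t]
  [0, 1 - t, -t]
  [0, t, t + 1]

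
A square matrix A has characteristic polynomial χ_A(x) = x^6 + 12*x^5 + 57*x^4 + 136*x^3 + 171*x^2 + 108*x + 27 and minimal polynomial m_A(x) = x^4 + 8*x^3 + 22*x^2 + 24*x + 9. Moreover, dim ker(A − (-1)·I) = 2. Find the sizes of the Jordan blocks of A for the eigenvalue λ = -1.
Block sizes for λ = -1: [2, 1]

Step 1 — from the characteristic polynomial, algebraic multiplicity of λ = -1 is 3. From dim ker(A − (-1)·I) = 2, there are exactly 2 Jordan blocks for λ = -1.
Step 2 — from the minimal polynomial, the factor (x + 1)^2 tells us the largest block for λ = -1 has size 2.
Step 3 — with total size 3, 2 blocks, and largest block 2, the block sizes (in nonincreasing order) are [2, 1].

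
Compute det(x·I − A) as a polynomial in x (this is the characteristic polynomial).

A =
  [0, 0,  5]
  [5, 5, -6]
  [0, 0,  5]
x^3 - 10*x^2 + 25*x

Expanding det(x·I − A) (e.g. by cofactor expansion or by noting that A is similar to its Jordan form J, which has the same characteristic polynomial as A) gives
  χ_A(x) = x^3 - 10*x^2 + 25*x
which factors as x*(x - 5)^2. The eigenvalues (with algebraic multiplicities) are λ = 0 with multiplicity 1, λ = 5 with multiplicity 2.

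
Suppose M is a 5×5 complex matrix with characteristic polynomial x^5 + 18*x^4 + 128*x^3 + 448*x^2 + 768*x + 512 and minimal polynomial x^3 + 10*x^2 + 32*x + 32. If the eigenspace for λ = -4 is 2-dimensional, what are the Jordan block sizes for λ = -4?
Block sizes for λ = -4: [2, 2]

Step 1 — from the characteristic polynomial, algebraic multiplicity of λ = -4 is 4. From dim ker(M − (-4)·I) = 2, there are exactly 2 Jordan blocks for λ = -4.
Step 2 — from the minimal polynomial, the factor (x + 4)^2 tells us the largest block for λ = -4 has size 2.
Step 3 — with total size 4, 2 blocks, and largest block 2, the block sizes (in nonincreasing order) are [2, 2].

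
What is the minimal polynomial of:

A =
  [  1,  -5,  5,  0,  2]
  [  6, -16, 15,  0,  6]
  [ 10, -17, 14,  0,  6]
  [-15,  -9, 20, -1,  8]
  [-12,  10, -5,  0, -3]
x^3 + 3*x^2 + 3*x + 1

The characteristic polynomial is χ_A(x) = (x + 1)^5, so the eigenvalues are known. The minimal polynomial is
  m_A(x) = Π_λ (x − λ)^{k_λ}
where k_λ is the size of the *largest* Jordan block for λ (equivalently, the smallest k with (A − λI)^k v = 0 for every generalised eigenvector v of λ).

  λ = -1: largest Jordan block has size 3, contributing (x + 1)^3

So m_A(x) = (x + 1)^3 = x^3 + 3*x^2 + 3*x + 1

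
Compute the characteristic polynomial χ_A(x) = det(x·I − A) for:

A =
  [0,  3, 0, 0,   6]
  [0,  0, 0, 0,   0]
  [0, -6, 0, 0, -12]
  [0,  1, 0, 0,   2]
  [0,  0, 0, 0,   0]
x^5

Expanding det(x·I − A) (e.g. by cofactor expansion or by noting that A is similar to its Jordan form J, which has the same characteristic polynomial as A) gives
  χ_A(x) = x^5
which factors as x^5. The eigenvalues (with algebraic multiplicities) are λ = 0 with multiplicity 5.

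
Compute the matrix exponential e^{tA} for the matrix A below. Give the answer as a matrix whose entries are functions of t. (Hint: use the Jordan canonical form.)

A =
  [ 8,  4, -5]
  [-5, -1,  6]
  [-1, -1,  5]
e^{tA} =
  [t^2*exp(4*t)/2 + 4*t*exp(4*t) + exp(4*t), t^2*exp(4*t)/2 + 4*t*exp(4*t), -t^2*exp(4*t)/2 - 5*t*exp(4*t)]
  [-t^2*exp(4*t)/2 - 5*t*exp(4*t), -t^2*exp(4*t)/2 - 5*t*exp(4*t) + exp(4*t), t^2*exp(4*t)/2 + 6*t*exp(4*t)]
  [-t*exp(4*t), -t*exp(4*t), t*exp(4*t) + exp(4*t)]

Strategy: write A = P · J · P⁻¹ where J is a Jordan canonical form, so e^{tA} = P · e^{tJ} · P⁻¹, and e^{tJ} can be computed block-by-block.

A has Jordan form
J =
  [4, 1, 0]
  [0, 4, 1]
  [0, 0, 4]
(up to reordering of blocks).

Per-block formulas:
  For a 3×3 Jordan block J_3(4): exp(t · J_3(4)) = e^(4t)·(I + t·N + (t^2/2)·N^2), where N is the 3×3 nilpotent shift.

After assembling e^{tJ} and conjugating by P, we get:

e^{tA} =
  [t^2*exp(4*t)/2 + 4*t*exp(4*t) + exp(4*t), t^2*exp(4*t)/2 + 4*t*exp(4*t), -t^2*exp(4*t)/2 - 5*t*exp(4*t)]
  [-t^2*exp(4*t)/2 - 5*t*exp(4*t), -t^2*exp(4*t)/2 - 5*t*exp(4*t) + exp(4*t), t^2*exp(4*t)/2 + 6*t*exp(4*t)]
  [-t*exp(4*t), -t*exp(4*t), t*exp(4*t) + exp(4*t)]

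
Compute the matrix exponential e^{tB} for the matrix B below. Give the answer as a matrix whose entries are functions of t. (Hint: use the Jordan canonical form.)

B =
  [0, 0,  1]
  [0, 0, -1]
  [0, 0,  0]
e^{tB} =
  [1, 0, t]
  [0, 1, -t]
  [0, 0, 1]

Strategy: write B = P · J · P⁻¹ where J is a Jordan canonical form, so e^{tB} = P · e^{tJ} · P⁻¹, and e^{tJ} can be computed block-by-block.

B has Jordan form
J =
  [0, 1, 0]
  [0, 0, 0]
  [0, 0, 0]
(up to reordering of blocks).

Per-block formulas:
  For a 1×1 block at λ = 0: exp(t · [0]) = [e^(0t)].
  For a 2×2 Jordan block J_2(0): exp(t · J_2(0)) = e^(0t)·(I + t·N), where N is the 2×2 nilpotent shift.

After assembling e^{tJ} and conjugating by P, we get:

e^{tB} =
  [1, 0, t]
  [0, 1, -t]
  [0, 0, 1]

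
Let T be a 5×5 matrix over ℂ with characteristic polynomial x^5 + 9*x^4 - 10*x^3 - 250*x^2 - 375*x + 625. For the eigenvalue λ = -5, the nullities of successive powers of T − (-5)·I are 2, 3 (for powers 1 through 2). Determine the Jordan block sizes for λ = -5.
Block sizes for λ = -5: [2, 1]

From the dimensions of kernels of powers, the number of Jordan blocks of size at least j is d_j − d_{j−1} where d_j = dim ker(N^j) (with d_0 = 0). Computing the differences gives [2, 1].
The number of blocks of size exactly k is (#blocks of size ≥ k) − (#blocks of size ≥ k + 1), so the partition is: 1 block(s) of size 1, 1 block(s) of size 2.
In nonincreasing order the block sizes are [2, 1].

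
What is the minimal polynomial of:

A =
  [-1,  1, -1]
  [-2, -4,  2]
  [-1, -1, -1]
x^2 + 4*x + 4

The characteristic polynomial is χ_A(x) = (x + 2)^3, so the eigenvalues are known. The minimal polynomial is
  m_A(x) = Π_λ (x − λ)^{k_λ}
where k_λ is the size of the *largest* Jordan block for λ (equivalently, the smallest k with (A − λI)^k v = 0 for every generalised eigenvector v of λ).

  λ = -2: largest Jordan block has size 2, contributing (x + 2)^2

So m_A(x) = (x + 2)^2 = x^2 + 4*x + 4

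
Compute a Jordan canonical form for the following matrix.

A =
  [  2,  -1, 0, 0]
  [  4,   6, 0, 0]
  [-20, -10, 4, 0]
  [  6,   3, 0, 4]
J_2(4) ⊕ J_1(4) ⊕ J_1(4)

The characteristic polynomial is
  det(x·I − A) = x^4 - 16*x^3 + 96*x^2 - 256*x + 256 = (x - 4)^4

Eigenvalues and multiplicities (the geometric multiplicity of λ is n − rank(A − λI), which equals the number of Jordan blocks for λ):
  λ = 4: algebraic multiplicity = 4, geometric multiplicity = 3

Determining the block sizes for each eigenvalue:
  λ = 4: 3 blocks summing to 4 forces exactly one block of size 2 and the rest size 1 → block sizes [2, 1, 1]

Assembling the blocks gives a Jordan form
J =
  [4, 1, 0, 0]
  [0, 4, 0, 0]
  [0, 0, 4, 0]
  [0, 0, 0, 4]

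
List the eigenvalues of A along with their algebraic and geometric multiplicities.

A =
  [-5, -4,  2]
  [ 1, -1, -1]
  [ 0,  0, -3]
λ = -3: alg = 3, geom = 2

Step 1 — factor the characteristic polynomial to read off the algebraic multiplicities:
  χ_A(x) = (x + 3)^3

Step 2 — compute geometric multiplicities via the rank-nullity identity g(λ) = n − rank(A − λI):
  rank(A − (-3)·I) = 1, so dim ker(A − (-3)·I) = n − 1 = 2

Summary:
  λ = -3: algebraic multiplicity = 3, geometric multiplicity = 2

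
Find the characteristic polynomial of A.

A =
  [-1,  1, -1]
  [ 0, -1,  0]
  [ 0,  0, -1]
x^3 + 3*x^2 + 3*x + 1

Expanding det(x·I − A) (e.g. by cofactor expansion or by noting that A is similar to its Jordan form J, which has the same characteristic polynomial as A) gives
  χ_A(x) = x^3 + 3*x^2 + 3*x + 1
which factors as (x + 1)^3. The eigenvalues (with algebraic multiplicities) are λ = -1 with multiplicity 3.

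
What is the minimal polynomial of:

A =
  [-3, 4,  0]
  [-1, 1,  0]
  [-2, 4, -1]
x^2 + 2*x + 1

The characteristic polynomial is χ_A(x) = (x + 1)^3, so the eigenvalues are known. The minimal polynomial is
  m_A(x) = Π_λ (x − λ)^{k_λ}
where k_λ is the size of the *largest* Jordan block for λ (equivalently, the smallest k with (A − λI)^k v = 0 for every generalised eigenvector v of λ).

  λ = -1: largest Jordan block has size 2, contributing (x + 1)^2

So m_A(x) = (x + 1)^2 = x^2 + 2*x + 1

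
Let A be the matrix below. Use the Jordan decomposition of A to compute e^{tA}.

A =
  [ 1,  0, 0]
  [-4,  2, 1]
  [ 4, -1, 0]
e^{tA} =
  [exp(t), 0, 0]
  [-4*t*exp(t), t*exp(t) + exp(t), t*exp(t)]
  [4*t*exp(t), -t*exp(t), -t*exp(t) + exp(t)]

Strategy: write A = P · J · P⁻¹ where J is a Jordan canonical form, so e^{tA} = P · e^{tJ} · P⁻¹, and e^{tJ} can be computed block-by-block.

A has Jordan form
J =
  [1, 1, 0]
  [0, 1, 0]
  [0, 0, 1]
(up to reordering of blocks).

Per-block formulas:
  For a 2×2 Jordan block J_2(1): exp(t · J_2(1)) = e^(1t)·(I + t·N), where N is the 2×2 nilpotent shift.
  For a 1×1 block at λ = 1: exp(t · [1]) = [e^(1t)].

After assembling e^{tJ} and conjugating by P, we get:

e^{tA} =
  [exp(t), 0, 0]
  [-4*t*exp(t), t*exp(t) + exp(t), t*exp(t)]
  [4*t*exp(t), -t*exp(t), -t*exp(t) + exp(t)]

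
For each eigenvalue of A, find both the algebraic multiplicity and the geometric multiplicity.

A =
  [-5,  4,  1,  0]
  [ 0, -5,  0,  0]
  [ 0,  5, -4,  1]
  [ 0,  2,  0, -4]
λ = -5: alg = 2, geom = 1; λ = -4: alg = 2, geom = 1

Step 1 — factor the characteristic polynomial to read off the algebraic multiplicities:
  χ_A(x) = (x + 4)^2*(x + 5)^2

Step 2 — compute geometric multiplicities via the rank-nullity identity g(λ) = n − rank(A − λI):
  rank(A − (-5)·I) = 3, so dim ker(A − (-5)·I) = n − 3 = 1
  rank(A − (-4)·I) = 3, so dim ker(A − (-4)·I) = n − 3 = 1

Summary:
  λ = -5: algebraic multiplicity = 2, geometric multiplicity = 1
  λ = -4: algebraic multiplicity = 2, geometric multiplicity = 1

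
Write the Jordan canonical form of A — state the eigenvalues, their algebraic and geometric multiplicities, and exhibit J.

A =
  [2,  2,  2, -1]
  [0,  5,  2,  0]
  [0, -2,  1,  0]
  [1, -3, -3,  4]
J_3(3) ⊕ J_1(3)

The characteristic polynomial is
  det(x·I − A) = x^4 - 12*x^3 + 54*x^2 - 108*x + 81 = (x - 3)^4

Eigenvalues and multiplicities (the geometric multiplicity of λ is n − rank(A − λI), which equals the number of Jordan blocks for λ):
  λ = 3: algebraic multiplicity = 4, geometric multiplicity = 2

Determining the block sizes for each eigenvalue:
  λ = 3: with am = 4 and gm = 2, the partition is not yet determined (e.g. several partitions of 4 into 2 parts exist). Let N = A − (3)·I. Computing rank(N^1) = 2, rank(N^2) = 1, rank(N^3) = 0; the number of blocks of size ≥ j is rank(N^{j−1}) − rank(N^j), giving [2, 1, 1]. So we have 1 block(s) of size 3, 1 block(s) of size 1 → block sizes [3, 1]

Assembling the blocks gives a Jordan form
J =
  [3, 1, 0, 0]
  [0, 3, 1, 0]
  [0, 0, 3, 0]
  [0, 0, 0, 3]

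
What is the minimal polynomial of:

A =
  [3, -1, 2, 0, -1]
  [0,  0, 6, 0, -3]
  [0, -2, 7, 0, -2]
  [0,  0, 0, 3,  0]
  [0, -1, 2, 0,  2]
x^2 - 6*x + 9

The characteristic polynomial is χ_A(x) = (x - 3)^5, so the eigenvalues are known. The minimal polynomial is
  m_A(x) = Π_λ (x − λ)^{k_λ}
where k_λ is the size of the *largest* Jordan block for λ (equivalently, the smallest k with (A − λI)^k v = 0 for every generalised eigenvector v of λ).

  λ = 3: largest Jordan block has size 2, contributing (x − 3)^2

So m_A(x) = (x - 3)^2 = x^2 - 6*x + 9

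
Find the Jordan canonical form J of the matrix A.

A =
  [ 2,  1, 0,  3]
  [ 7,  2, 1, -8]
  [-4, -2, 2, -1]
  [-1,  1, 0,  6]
J_3(3) ⊕ J_1(3)

The characteristic polynomial is
  det(x·I − A) = x^4 - 12*x^3 + 54*x^2 - 108*x + 81 = (x - 3)^4

Eigenvalues and multiplicities (the geometric multiplicity of λ is n − rank(A − λI), which equals the number of Jordan blocks for λ):
  λ = 3: algebraic multiplicity = 4, geometric multiplicity = 2

Determining the block sizes for each eigenvalue:
  λ = 3: with am = 4 and gm = 2, the partition is not yet determined (e.g. several partitions of 4 into 2 parts exist). Let N = A − (3)·I. Computing rank(N^1) = 2, rank(N^2) = 1, rank(N^3) = 0; the number of blocks of size ≥ j is rank(N^{j−1}) − rank(N^j), giving [2, 1, 1]. So we have 1 block(s) of size 3, 1 block(s) of size 1 → block sizes [3, 1]

Assembling the blocks gives a Jordan form
J =
  [3, 1, 0, 0]
  [0, 3, 1, 0]
  [0, 0, 3, 0]
  [0, 0, 0, 3]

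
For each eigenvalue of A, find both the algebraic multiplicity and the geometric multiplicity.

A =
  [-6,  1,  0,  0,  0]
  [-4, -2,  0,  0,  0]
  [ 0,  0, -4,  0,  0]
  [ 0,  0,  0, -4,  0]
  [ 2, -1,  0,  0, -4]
λ = -4: alg = 5, geom = 4

Step 1 — factor the characteristic polynomial to read off the algebraic multiplicities:
  χ_A(x) = (x + 4)^5

Step 2 — compute geometric multiplicities via the rank-nullity identity g(λ) = n − rank(A − λI):
  rank(A − (-4)·I) = 1, so dim ker(A − (-4)·I) = n − 1 = 4

Summary:
  λ = -4: algebraic multiplicity = 5, geometric multiplicity = 4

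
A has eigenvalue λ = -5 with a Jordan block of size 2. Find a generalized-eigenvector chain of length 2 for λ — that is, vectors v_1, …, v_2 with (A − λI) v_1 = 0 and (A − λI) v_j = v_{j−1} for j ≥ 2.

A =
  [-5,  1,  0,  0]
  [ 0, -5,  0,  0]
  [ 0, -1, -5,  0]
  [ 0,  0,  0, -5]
A Jordan chain for λ = -5 of length 2:
v_1 = (1, 0, -1, 0)ᵀ
v_2 = (0, 1, 0, 0)ᵀ

Let N = A − (-5)·I. We want v_2 with N^2 v_2 = 0 but N^1 v_2 ≠ 0; then v_{j-1} := N · v_j for j = 2, …, 2.

Pick v_2 = (0, 1, 0, 0)ᵀ.
Then v_1 = N · v_2 = (1, 0, -1, 0)ᵀ.

Sanity check: (A − (-5)·I) v_1 = (0, 0, 0, 0)ᵀ = 0. ✓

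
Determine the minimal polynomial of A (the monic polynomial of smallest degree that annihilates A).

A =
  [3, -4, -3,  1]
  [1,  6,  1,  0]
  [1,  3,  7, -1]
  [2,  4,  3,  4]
x^3 - 15*x^2 + 75*x - 125

The characteristic polynomial is χ_A(x) = (x - 5)^4, so the eigenvalues are known. The minimal polynomial is
  m_A(x) = Π_λ (x − λ)^{k_λ}
where k_λ is the size of the *largest* Jordan block for λ (equivalently, the smallest k with (A − λI)^k v = 0 for every generalised eigenvector v of λ).

  λ = 5: largest Jordan block has size 3, contributing (x − 5)^3

So m_A(x) = (x - 5)^3 = x^3 - 15*x^2 + 75*x - 125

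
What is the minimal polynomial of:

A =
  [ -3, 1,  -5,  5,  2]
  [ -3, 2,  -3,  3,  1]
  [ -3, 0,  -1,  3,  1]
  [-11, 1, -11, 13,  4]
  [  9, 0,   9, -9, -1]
x^2 - 4*x + 4

The characteristic polynomial is χ_A(x) = (x - 2)^5, so the eigenvalues are known. The minimal polynomial is
  m_A(x) = Π_λ (x − λ)^{k_λ}
where k_λ is the size of the *largest* Jordan block for λ (equivalently, the smallest k with (A − λI)^k v = 0 for every generalised eigenvector v of λ).

  λ = 2: largest Jordan block has size 2, contributing (x − 2)^2

So m_A(x) = (x - 2)^2 = x^2 - 4*x + 4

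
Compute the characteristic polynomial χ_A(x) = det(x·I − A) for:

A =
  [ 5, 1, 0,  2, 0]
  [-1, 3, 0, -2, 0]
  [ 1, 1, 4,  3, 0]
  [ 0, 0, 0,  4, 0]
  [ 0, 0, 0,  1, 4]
x^5 - 20*x^4 + 160*x^3 - 640*x^2 + 1280*x - 1024

Expanding det(x·I − A) (e.g. by cofactor expansion or by noting that A is similar to its Jordan form J, which has the same characteristic polynomial as A) gives
  χ_A(x) = x^5 - 20*x^4 + 160*x^3 - 640*x^2 + 1280*x - 1024
which factors as (x - 4)^5. The eigenvalues (with algebraic multiplicities) are λ = 4 with multiplicity 5.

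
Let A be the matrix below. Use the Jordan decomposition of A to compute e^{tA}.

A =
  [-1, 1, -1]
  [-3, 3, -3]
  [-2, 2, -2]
e^{tA} =
  [1 - t, t, -t]
  [-3*t, 3*t + 1, -3*t]
  [-2*t, 2*t, 1 - 2*t]

Strategy: write A = P · J · P⁻¹ where J is a Jordan canonical form, so e^{tA} = P · e^{tJ} · P⁻¹, and e^{tJ} can be computed block-by-block.

A has Jordan form
J =
  [0, 1, 0]
  [0, 0, 0]
  [0, 0, 0]
(up to reordering of blocks).

Per-block formulas:
  For a 1×1 block at λ = 0: exp(t · [0]) = [e^(0t)].
  For a 2×2 Jordan block J_2(0): exp(t · J_2(0)) = e^(0t)·(I + t·N), where N is the 2×2 nilpotent shift.

After assembling e^{tJ} and conjugating by P, we get:

e^{tA} =
  [1 - t, t, -t]
  [-3*t, 3*t + 1, -3*t]
  [-2*t, 2*t, 1 - 2*t]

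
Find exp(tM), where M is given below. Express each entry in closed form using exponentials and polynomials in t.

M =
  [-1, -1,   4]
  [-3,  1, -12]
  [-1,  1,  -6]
e^{tM} =
  [t*exp(-2*t) + exp(-2*t), -t*exp(-2*t), 4*t*exp(-2*t)]
  [-3*t*exp(-2*t), 3*t*exp(-2*t) + exp(-2*t), -12*t*exp(-2*t)]
  [-t*exp(-2*t), t*exp(-2*t), -4*t*exp(-2*t) + exp(-2*t)]

Strategy: write M = P · J · P⁻¹ where J is a Jordan canonical form, so e^{tM} = P · e^{tJ} · P⁻¹, and e^{tJ} can be computed block-by-block.

M has Jordan form
J =
  [-2,  1,  0]
  [ 0, -2,  0]
  [ 0,  0, -2]
(up to reordering of blocks).

Per-block formulas:
  For a 2×2 Jordan block J_2(-2): exp(t · J_2(-2)) = e^(-2t)·(I + t·N), where N is the 2×2 nilpotent shift.
  For a 1×1 block at λ = -2: exp(t · [-2]) = [e^(-2t)].

After assembling e^{tJ} and conjugating by P, we get:

e^{tM} =
  [t*exp(-2*t) + exp(-2*t), -t*exp(-2*t), 4*t*exp(-2*t)]
  [-3*t*exp(-2*t), 3*t*exp(-2*t) + exp(-2*t), -12*t*exp(-2*t)]
  [-t*exp(-2*t), t*exp(-2*t), -4*t*exp(-2*t) + exp(-2*t)]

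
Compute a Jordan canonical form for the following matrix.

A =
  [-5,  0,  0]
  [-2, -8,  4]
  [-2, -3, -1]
J_1(-5) ⊕ J_1(-5) ⊕ J_1(-4)

The characteristic polynomial is
  det(x·I − A) = x^3 + 14*x^2 + 65*x + 100 = (x + 4)*(x + 5)^2

Eigenvalues and multiplicities (the geometric multiplicity of λ is n − rank(A − λI), which equals the number of Jordan blocks for λ):
  λ = -5: algebraic multiplicity = 2, geometric multiplicity = 2
  λ = -4: algebraic multiplicity = 1, geometric multiplicity = 1

Determining the block sizes for each eigenvalue:
  λ = -5: gm = am = 2, so every block has size 1 → block sizes [1, 1]
  λ = -4: one block (gm = 1), so the single block has size am = 1 → block sizes [1]

Assembling the blocks gives a Jordan form
J =
  [-5,  0,  0]
  [ 0, -5,  0]
  [ 0,  0, -4]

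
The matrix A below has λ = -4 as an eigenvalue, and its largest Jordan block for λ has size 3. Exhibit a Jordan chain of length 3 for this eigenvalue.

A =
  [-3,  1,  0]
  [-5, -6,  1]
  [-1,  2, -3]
A Jordan chain for λ = -4 of length 3:
v_1 = (-4, 4, -12)ᵀ
v_2 = (1, -5, -1)ᵀ
v_3 = (1, 0, 0)ᵀ

Let N = A − (-4)·I. We want v_3 with N^3 v_3 = 0 but N^2 v_3 ≠ 0; then v_{j-1} := N · v_j for j = 3, …, 2.

Pick v_3 = (1, 0, 0)ᵀ.
Then v_2 = N · v_3 = (1, -5, -1)ᵀ.
Then v_1 = N · v_2 = (-4, 4, -12)ᵀ.

Sanity check: (A − (-4)·I) v_1 = (0, 0, 0)ᵀ = 0. ✓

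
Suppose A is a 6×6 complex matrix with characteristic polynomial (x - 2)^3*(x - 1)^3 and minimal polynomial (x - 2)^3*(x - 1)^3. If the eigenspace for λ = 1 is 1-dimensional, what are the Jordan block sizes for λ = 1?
Block sizes for λ = 1: [3]

Step 1 — from the characteristic polynomial, algebraic multiplicity of λ = 1 is 3. From dim ker(A − (1)·I) = 1, there are exactly 1 Jordan blocks for λ = 1.
Step 2 — from the minimal polynomial, the factor (x − 1)^3 tells us the largest block for λ = 1 has size 3.
Step 3 — with total size 3, 1 blocks, and largest block 3, the block sizes (in nonincreasing order) are [3].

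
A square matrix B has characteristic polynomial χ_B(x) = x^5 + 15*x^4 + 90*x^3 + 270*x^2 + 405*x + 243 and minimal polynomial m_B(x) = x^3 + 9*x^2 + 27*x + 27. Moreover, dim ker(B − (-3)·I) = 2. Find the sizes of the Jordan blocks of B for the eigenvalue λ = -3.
Block sizes for λ = -3: [3, 2]

Step 1 — from the characteristic polynomial, algebraic multiplicity of λ = -3 is 5. From dim ker(B − (-3)·I) = 2, there are exactly 2 Jordan blocks for λ = -3.
Step 2 — from the minimal polynomial, the factor (x + 3)^3 tells us the largest block for λ = -3 has size 3.
Step 3 — with total size 5, 2 blocks, and largest block 3, the block sizes (in nonincreasing order) are [3, 2].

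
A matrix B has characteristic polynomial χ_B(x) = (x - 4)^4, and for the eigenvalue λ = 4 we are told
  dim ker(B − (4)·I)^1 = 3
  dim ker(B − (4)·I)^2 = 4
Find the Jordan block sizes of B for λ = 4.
Block sizes for λ = 4: [2, 1, 1]

From the dimensions of kernels of powers, the number of Jordan blocks of size at least j is d_j − d_{j−1} where d_j = dim ker(N^j) (with d_0 = 0). Computing the differences gives [3, 1].
The number of blocks of size exactly k is (#blocks of size ≥ k) − (#blocks of size ≥ k + 1), so the partition is: 2 block(s) of size 1, 1 block(s) of size 2.
In nonincreasing order the block sizes are [2, 1, 1].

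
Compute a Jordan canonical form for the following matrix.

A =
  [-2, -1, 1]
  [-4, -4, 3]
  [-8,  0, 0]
J_3(-2)

The characteristic polynomial is
  det(x·I − A) = x^3 + 6*x^2 + 12*x + 8 = (x + 2)^3

Eigenvalues and multiplicities (the geometric multiplicity of λ is n − rank(A − λI), which equals the number of Jordan blocks for λ):
  λ = -2: algebraic multiplicity = 3, geometric multiplicity = 1

Determining the block sizes for each eigenvalue:
  λ = -2: one block (gm = 1), so the single block has size am = 3 → block sizes [3]

Assembling the blocks gives a Jordan form
J =
  [-2,  1,  0]
  [ 0, -2,  1]
  [ 0,  0, -2]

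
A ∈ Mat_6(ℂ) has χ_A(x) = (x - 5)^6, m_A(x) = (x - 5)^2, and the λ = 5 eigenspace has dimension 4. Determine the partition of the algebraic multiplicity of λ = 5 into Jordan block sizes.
Block sizes for λ = 5: [2, 2, 1, 1]

Step 1 — from the characteristic polynomial, algebraic multiplicity of λ = 5 is 6. From dim ker(A − (5)·I) = 4, there are exactly 4 Jordan blocks for λ = 5.
Step 2 — from the minimal polynomial, the factor (x − 5)^2 tells us the largest block for λ = 5 has size 2.
Step 3 — with total size 6, 4 blocks, and largest block 2, the block sizes (in nonincreasing order) are [2, 2, 1, 1].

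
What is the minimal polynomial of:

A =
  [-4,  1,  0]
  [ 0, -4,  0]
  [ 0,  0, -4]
x^2 + 8*x + 16

The characteristic polynomial is χ_A(x) = (x + 4)^3, so the eigenvalues are known. The minimal polynomial is
  m_A(x) = Π_λ (x − λ)^{k_λ}
where k_λ is the size of the *largest* Jordan block for λ (equivalently, the smallest k with (A − λI)^k v = 0 for every generalised eigenvector v of λ).

  λ = -4: largest Jordan block has size 2, contributing (x + 4)^2

So m_A(x) = (x + 4)^2 = x^2 + 8*x + 16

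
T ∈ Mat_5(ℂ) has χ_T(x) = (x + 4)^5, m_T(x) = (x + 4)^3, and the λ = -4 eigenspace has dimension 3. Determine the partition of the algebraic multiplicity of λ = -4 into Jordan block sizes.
Block sizes for λ = -4: [3, 1, 1]

Step 1 — from the characteristic polynomial, algebraic multiplicity of λ = -4 is 5. From dim ker(T − (-4)·I) = 3, there are exactly 3 Jordan blocks for λ = -4.
Step 2 — from the minimal polynomial, the factor (x + 4)^3 tells us the largest block for λ = -4 has size 3.
Step 3 — with total size 5, 3 blocks, and largest block 3, the block sizes (in nonincreasing order) are [3, 1, 1].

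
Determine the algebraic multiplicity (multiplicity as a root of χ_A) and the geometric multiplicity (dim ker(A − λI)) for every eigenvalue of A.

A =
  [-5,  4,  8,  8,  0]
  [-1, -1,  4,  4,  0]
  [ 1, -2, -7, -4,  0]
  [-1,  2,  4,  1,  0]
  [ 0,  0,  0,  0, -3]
λ = -3: alg = 5, geom = 4

Step 1 — factor the characteristic polynomial to read off the algebraic multiplicities:
  χ_A(x) = (x + 3)^5

Step 2 — compute geometric multiplicities via the rank-nullity identity g(λ) = n − rank(A − λI):
  rank(A − (-3)·I) = 1, so dim ker(A − (-3)·I) = n − 1 = 4

Summary:
  λ = -3: algebraic multiplicity = 5, geometric multiplicity = 4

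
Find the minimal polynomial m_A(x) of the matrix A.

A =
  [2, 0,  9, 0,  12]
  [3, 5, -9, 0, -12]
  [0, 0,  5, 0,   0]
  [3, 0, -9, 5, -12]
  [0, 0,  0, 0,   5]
x^2 - 7*x + 10

The characteristic polynomial is χ_A(x) = (x - 5)^4*(x - 2), so the eigenvalues are known. The minimal polynomial is
  m_A(x) = Π_λ (x − λ)^{k_λ}
where k_λ is the size of the *largest* Jordan block for λ (equivalently, the smallest k with (A − λI)^k v = 0 for every generalised eigenvector v of λ).

  λ = 2: largest Jordan block has size 1, contributing (x − 2)
  λ = 5: largest Jordan block has size 1, contributing (x − 5)

So m_A(x) = (x - 5)*(x - 2) = x^2 - 7*x + 10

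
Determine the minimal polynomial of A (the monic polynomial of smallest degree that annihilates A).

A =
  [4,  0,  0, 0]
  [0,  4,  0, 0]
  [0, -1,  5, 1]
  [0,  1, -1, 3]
x^2 - 8*x + 16

The characteristic polynomial is χ_A(x) = (x - 4)^4, so the eigenvalues are known. The minimal polynomial is
  m_A(x) = Π_λ (x − λ)^{k_λ}
where k_λ is the size of the *largest* Jordan block for λ (equivalently, the smallest k with (A − λI)^k v = 0 for every generalised eigenvector v of λ).

  λ = 4: largest Jordan block has size 2, contributing (x − 4)^2

So m_A(x) = (x - 4)^2 = x^2 - 8*x + 16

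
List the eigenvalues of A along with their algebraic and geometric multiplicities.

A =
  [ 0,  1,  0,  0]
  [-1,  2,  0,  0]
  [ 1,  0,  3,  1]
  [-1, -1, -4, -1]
λ = 1: alg = 4, geom = 2

Step 1 — factor the characteristic polynomial to read off the algebraic multiplicities:
  χ_A(x) = (x - 1)^4

Step 2 — compute geometric multiplicities via the rank-nullity identity g(λ) = n − rank(A − λI):
  rank(A − (1)·I) = 2, so dim ker(A − (1)·I) = n − 2 = 2

Summary:
  λ = 1: algebraic multiplicity = 4, geometric multiplicity = 2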